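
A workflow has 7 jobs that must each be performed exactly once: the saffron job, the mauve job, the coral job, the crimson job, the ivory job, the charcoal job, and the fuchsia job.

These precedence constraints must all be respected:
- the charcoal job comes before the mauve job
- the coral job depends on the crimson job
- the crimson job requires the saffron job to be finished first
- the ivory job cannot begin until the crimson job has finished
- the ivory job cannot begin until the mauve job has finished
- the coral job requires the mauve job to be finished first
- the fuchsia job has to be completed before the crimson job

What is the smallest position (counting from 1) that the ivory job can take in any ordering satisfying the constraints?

6

Working backwards through the constraints from the ivory job, its full set of required predecessors is the saffron job, the mauve job, the crimson job, the charcoal job, the fuchsia job — 5 of them.
With 5 mandatory predecessors, the earliest the ivory job can sit is position 5+1 = 6, and placing just those 5 first achieves it.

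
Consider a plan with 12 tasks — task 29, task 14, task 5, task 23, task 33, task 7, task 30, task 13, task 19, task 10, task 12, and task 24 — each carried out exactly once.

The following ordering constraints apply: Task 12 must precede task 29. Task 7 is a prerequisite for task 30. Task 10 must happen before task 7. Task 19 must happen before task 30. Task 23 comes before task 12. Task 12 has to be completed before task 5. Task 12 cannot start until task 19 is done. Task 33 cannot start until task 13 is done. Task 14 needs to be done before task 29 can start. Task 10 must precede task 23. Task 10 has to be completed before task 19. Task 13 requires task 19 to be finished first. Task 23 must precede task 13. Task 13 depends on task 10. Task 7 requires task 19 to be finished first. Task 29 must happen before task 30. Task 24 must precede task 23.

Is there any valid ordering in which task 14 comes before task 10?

The constraints leave task 14 and task 10 unordered relative to each other; nothing requires task 10 earlier.
That means at least one valid schedule has task 14 before task 10.

Yes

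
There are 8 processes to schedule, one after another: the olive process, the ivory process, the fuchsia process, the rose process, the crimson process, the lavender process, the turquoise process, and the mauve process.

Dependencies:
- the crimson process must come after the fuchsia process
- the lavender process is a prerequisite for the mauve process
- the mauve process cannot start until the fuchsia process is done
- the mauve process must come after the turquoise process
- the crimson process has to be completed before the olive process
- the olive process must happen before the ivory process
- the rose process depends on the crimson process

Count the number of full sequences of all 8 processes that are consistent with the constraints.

The processes with no prerequisites are the fuchsia process, the lavender process, the turquoise process; any of them can be placed first.
Systematically extending each partial ordering one process at a time and counting, there are 330 complete orderings.

330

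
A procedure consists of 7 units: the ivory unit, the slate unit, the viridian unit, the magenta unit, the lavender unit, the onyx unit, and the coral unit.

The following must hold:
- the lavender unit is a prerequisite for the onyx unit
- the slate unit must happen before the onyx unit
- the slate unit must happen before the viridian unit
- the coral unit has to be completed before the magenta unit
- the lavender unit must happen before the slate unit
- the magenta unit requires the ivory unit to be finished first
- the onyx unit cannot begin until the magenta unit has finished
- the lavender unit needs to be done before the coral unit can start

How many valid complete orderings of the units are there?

37

The units with no prerequisites are the ivory unit, the lavender unit; any of them can be placed first.
Enumerating by repeatedly choosing an available unit (one whose prerequisites are all placed) gives 37 distinct complete orderings.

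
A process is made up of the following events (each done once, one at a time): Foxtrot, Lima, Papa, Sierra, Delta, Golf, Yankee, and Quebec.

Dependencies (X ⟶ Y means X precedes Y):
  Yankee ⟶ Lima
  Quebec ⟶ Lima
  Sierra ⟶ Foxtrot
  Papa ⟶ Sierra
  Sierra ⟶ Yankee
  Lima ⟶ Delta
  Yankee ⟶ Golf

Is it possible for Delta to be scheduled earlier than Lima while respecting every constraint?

There is a dependency chain Lima → Delta, so Delta always comes after Lima.
So no valid ordering can have Delta before Lima.

No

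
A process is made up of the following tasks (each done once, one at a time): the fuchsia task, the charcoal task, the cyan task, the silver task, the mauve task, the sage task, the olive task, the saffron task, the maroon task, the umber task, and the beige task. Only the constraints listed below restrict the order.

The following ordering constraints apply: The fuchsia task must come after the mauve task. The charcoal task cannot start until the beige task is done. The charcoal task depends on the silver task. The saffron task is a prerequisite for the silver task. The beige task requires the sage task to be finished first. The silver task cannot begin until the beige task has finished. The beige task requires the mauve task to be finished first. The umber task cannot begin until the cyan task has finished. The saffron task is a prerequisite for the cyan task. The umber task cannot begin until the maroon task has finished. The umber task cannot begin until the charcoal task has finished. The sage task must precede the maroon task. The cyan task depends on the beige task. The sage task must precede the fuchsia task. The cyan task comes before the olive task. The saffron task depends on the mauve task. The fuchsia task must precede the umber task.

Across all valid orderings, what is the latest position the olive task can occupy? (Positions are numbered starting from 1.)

Nothing depends on the olive task, so it can be the final task, position 11.

11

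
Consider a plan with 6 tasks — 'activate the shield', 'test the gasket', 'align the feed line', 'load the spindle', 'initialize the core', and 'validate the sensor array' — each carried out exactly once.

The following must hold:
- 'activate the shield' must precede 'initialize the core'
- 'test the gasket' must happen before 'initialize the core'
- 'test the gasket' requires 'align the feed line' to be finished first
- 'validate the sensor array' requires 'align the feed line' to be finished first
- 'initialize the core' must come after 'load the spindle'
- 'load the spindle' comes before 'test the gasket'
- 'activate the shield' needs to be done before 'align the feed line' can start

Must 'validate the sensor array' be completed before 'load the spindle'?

Nothing in the constraints links 'validate the sensor array' and 'load the spindle'; they are unordered relative to each other.
There exist valid orderings with 'load the spindle' before 'validate the sensor array', so 'validate the sensor array' is not required to come first.

No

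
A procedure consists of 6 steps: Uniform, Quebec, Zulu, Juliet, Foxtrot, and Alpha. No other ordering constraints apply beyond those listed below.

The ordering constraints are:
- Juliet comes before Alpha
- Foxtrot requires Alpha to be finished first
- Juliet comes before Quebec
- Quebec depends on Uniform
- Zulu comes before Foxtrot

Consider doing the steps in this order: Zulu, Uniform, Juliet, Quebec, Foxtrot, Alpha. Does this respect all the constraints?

In the proposed order, Foxtrot appears before Alpha.
That contradicts the constraint that Alpha must precede Foxtrot.

No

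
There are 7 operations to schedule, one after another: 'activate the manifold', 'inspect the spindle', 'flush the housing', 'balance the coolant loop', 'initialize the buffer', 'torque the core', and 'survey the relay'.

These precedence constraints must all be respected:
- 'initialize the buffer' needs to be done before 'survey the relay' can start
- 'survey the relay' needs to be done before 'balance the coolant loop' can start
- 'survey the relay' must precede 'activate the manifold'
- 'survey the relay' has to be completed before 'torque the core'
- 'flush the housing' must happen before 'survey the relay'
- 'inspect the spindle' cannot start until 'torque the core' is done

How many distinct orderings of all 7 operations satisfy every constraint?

2 operations have no prerequisites ('flush the housing', 'initialize the buffer'), so any of them could come first.
Counting all ways to extend the partial order to a total order gives 24.

24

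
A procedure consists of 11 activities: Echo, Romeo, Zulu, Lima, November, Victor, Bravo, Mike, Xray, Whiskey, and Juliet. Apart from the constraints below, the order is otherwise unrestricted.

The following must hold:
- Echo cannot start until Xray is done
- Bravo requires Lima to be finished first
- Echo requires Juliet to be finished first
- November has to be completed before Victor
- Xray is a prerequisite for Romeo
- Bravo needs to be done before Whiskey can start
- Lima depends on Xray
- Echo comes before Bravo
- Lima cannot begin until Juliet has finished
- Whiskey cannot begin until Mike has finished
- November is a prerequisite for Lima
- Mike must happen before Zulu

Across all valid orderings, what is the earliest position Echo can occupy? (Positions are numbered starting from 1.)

Every activity that must precede Echo has to come before it. Tracing all chains that end at Echo, those activities are: Xray, Juliet — 2 in total.
With 2 mandatory predecessors, the earliest Echo can sit is position 2+1 = 3, and placing just those 2 first achieves it.

3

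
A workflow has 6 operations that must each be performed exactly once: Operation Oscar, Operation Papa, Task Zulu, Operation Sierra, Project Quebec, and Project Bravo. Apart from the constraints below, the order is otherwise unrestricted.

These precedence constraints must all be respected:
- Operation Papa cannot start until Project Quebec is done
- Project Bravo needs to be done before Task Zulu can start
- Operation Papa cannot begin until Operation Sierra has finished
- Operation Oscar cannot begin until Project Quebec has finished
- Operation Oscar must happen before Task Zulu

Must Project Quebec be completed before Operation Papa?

Chaining the stated constraints: Project Quebec → Operation Papa.
So Project Quebec must precede Operation Papa in any valid ordering.

Yes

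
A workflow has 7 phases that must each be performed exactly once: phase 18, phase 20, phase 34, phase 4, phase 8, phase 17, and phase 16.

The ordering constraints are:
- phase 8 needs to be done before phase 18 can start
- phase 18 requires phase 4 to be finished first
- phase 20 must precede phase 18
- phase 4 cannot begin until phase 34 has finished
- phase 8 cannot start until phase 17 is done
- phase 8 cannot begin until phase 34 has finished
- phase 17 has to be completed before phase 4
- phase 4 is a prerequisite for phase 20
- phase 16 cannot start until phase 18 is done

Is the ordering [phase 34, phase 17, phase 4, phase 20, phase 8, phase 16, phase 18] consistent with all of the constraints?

Here phase 18 comes after phase 16.
Since phase 18 is required before phase 16, the ordering is invalid.

No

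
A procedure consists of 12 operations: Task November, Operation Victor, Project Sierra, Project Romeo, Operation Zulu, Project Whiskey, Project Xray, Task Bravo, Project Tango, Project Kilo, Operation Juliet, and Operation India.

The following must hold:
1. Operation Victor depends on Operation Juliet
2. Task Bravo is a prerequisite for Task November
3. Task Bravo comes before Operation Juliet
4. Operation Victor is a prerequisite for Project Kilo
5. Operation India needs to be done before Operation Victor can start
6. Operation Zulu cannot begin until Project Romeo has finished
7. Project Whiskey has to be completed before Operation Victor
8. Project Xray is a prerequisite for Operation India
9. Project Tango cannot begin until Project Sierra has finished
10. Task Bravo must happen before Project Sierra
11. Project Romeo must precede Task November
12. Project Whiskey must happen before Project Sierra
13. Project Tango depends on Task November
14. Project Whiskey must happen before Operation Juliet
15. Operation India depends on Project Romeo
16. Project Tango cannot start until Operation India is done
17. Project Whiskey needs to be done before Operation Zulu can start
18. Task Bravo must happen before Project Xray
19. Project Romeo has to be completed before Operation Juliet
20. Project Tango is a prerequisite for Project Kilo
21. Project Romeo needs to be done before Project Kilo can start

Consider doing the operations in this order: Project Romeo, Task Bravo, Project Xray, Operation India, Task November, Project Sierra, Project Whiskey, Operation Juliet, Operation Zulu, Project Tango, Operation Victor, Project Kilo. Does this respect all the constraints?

No

In the proposed order, Project Sierra appears before Project Whiskey.
But one of the constraints requires Project Whiskey before Project Sierra, so this ordering violates it.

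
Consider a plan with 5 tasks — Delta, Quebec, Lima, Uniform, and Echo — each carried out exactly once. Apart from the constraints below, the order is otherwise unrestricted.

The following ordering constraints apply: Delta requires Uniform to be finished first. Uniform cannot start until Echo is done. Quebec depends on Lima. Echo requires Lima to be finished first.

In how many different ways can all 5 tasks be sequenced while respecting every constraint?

Only Lima has no prerequisites, so it must go first.
Enumerating by repeatedly choosing an available task (one whose prerequisites are all placed) gives 4 distinct complete orderings.

4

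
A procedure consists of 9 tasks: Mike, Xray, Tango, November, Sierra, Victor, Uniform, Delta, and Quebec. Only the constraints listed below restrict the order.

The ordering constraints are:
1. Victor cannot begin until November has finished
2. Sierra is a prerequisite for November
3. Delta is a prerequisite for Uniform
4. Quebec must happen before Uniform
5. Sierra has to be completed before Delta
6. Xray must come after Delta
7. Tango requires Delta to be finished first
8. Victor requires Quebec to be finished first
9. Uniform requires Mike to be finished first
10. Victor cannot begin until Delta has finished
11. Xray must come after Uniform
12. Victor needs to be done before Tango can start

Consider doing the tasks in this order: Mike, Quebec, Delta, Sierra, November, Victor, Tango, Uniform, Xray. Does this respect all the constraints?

No

The sequence places Delta ahead of Sierra.
Since Sierra is required before Delta, the ordering is invalid.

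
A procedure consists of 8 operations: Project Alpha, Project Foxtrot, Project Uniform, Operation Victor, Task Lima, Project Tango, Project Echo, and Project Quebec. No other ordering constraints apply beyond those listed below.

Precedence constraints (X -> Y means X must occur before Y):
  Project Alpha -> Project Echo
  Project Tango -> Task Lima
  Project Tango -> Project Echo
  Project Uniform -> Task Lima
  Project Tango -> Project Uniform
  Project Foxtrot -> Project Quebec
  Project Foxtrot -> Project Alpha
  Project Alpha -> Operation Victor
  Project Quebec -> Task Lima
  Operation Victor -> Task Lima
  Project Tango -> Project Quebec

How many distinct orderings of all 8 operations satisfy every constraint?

2 operations have no prerequisites (Project Foxtrot, Project Tango), so any of them could come first.
Systematically extending each partial ordering one operation at a time and counting, there are 153 complete orderings.

153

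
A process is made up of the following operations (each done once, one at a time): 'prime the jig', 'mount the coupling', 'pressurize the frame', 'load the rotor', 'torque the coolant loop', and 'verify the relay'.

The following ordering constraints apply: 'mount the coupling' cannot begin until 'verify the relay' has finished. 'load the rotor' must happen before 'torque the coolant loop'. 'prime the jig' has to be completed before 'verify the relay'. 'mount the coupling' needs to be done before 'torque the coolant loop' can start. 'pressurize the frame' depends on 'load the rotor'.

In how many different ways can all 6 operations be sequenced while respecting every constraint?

14

2 operations have no prerequisites ('prime the jig', 'load the rotor'), so any of them could come first.
Systematically extending each partial ordering one operation at a time and counting, there are 14 complete orderings.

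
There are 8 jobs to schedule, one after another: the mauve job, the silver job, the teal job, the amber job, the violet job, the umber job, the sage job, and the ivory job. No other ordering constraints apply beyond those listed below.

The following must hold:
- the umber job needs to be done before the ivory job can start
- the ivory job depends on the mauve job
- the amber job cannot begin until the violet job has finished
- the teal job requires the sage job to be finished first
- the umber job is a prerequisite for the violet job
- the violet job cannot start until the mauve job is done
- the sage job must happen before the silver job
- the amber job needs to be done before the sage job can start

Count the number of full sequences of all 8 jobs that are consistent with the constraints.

2 jobs have no prerequisites (the mauve job, the umber job), so any of them could come first.
Enumerating by repeatedly choosing an available job (one whose prerequisites are all placed) gives 24 distinct complete orderings.

24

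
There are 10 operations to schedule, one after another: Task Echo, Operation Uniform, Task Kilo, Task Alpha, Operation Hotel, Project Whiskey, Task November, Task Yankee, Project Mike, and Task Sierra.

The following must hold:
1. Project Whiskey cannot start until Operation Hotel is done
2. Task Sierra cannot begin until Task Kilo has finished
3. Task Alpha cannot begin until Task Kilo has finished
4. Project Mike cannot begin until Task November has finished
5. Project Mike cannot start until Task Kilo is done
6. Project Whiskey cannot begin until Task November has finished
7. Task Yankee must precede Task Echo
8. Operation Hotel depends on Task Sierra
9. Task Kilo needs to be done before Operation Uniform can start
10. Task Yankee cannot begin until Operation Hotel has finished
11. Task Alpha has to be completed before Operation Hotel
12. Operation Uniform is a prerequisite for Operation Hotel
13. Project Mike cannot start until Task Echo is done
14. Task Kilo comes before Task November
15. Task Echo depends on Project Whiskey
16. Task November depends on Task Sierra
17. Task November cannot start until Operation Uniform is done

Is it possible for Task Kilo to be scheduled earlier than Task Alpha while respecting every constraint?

The constraints force Task Kilo before Task Alpha, so yes — every valid ordering has Task Kilo earlier.

Yes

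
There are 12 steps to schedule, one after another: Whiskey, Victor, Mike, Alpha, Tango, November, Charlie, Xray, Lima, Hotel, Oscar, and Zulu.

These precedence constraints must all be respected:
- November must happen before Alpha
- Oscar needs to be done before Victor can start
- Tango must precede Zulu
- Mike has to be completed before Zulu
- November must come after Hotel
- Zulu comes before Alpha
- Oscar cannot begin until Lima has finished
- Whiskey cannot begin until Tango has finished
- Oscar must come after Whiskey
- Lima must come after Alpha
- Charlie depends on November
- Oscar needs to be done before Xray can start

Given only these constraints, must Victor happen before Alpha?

There is a chain Alpha → Lima → Oscar → Victor, which puts Alpha before Victor.
So Victor does not have to come before Alpha — it cannot.

No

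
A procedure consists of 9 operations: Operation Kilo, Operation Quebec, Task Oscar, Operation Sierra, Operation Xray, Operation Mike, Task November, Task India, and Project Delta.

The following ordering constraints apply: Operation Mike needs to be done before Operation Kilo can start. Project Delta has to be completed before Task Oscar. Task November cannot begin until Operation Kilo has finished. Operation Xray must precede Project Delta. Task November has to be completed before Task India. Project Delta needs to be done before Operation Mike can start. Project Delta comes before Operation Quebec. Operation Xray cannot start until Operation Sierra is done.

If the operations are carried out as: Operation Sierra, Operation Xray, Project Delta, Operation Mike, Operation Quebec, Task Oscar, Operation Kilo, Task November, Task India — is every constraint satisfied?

Going through the constraints one by one, each required predecessor appears earlier in the sequence than its dependent — e.g. Project Delta (position 3) is before Task Oscar (position 6), as required.

Yes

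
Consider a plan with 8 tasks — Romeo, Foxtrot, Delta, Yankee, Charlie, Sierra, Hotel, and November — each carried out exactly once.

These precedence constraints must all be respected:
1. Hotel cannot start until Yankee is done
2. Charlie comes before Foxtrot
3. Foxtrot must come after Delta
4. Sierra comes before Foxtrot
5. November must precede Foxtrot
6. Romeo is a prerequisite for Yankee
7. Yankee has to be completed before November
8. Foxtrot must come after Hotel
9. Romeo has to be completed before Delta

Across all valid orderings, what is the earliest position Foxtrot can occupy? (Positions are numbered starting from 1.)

8

The tasks that are forced before Foxtrot, directly or transitively, are Romeo, Delta, Yankee, Charlie, Sierra, Hotel, November. That's 7 tasks.
So at minimum 7 tasks come before Foxtrot, putting Foxtrot no earlier than position 8. That position is achievable by scheduling exactly those predecessors first.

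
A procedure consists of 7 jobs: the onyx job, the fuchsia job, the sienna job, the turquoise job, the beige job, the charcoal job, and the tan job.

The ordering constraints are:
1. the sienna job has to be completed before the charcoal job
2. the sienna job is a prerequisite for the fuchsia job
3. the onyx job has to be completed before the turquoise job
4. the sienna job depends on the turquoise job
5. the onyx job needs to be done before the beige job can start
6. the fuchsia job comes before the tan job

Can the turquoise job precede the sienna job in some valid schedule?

Yes

Every valid ordering already has the turquoise job before the sienna job (the constraints require it), so in particular at least one does.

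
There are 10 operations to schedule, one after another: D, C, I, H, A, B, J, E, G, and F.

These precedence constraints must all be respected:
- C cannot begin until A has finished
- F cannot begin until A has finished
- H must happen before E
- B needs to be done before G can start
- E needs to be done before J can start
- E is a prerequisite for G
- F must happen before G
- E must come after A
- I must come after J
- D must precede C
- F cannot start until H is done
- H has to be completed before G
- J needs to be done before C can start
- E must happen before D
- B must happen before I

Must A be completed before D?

Yes

Chaining the stated constraints: A → E → D.
That forces A before D in every valid schedule.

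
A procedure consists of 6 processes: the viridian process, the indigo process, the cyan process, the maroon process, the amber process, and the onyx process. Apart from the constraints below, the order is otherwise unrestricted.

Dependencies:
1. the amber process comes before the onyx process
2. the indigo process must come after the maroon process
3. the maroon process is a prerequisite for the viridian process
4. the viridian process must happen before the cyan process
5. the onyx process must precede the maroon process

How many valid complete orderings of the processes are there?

3

The amber process is the only process with nothing required before it, so every ordering starts there.
Systematically extending each partial ordering one process at a time and counting, there are 3 complete orderings.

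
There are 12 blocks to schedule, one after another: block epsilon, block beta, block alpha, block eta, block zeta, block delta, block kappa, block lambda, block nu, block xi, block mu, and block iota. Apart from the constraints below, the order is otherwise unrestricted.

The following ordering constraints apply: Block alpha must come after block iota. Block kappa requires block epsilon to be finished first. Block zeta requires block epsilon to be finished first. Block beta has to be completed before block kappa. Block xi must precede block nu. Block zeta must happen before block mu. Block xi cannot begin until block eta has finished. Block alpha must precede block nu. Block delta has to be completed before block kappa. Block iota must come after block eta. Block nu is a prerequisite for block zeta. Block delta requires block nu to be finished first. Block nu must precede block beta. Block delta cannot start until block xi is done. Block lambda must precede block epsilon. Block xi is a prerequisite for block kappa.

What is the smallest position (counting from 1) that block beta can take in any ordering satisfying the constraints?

Every block that must precede block beta has to come before it. Tracing all chains that end at block beta, those blocks are: block alpha, block eta, block nu, block xi, block iota — 5 in total.
So at minimum 5 blocks come before block beta, putting block beta no earlier than position 6. That position is achievable by scheduling exactly those predecessors first.

6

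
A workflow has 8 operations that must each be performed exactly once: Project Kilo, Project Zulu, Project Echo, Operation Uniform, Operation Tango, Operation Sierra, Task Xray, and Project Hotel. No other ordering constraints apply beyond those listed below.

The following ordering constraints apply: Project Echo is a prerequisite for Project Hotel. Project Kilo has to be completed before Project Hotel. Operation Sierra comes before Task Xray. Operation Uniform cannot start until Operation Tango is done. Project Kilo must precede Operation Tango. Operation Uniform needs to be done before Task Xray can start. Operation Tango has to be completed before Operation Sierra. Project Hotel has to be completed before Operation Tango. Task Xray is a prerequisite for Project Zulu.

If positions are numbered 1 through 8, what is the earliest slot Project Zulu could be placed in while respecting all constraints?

The operations that are forced before Project Zulu, directly or transitively, are Project Kilo, Project Echo, Operation Uniform, Operation Tango, Operation Sierra, Task Xray, Project Hotel. That's 7 operations.
So at minimum 7 operations come before Project Zulu, putting Project Zulu no earlier than position 8. That position is achievable by scheduling exactly those predecessors first.

8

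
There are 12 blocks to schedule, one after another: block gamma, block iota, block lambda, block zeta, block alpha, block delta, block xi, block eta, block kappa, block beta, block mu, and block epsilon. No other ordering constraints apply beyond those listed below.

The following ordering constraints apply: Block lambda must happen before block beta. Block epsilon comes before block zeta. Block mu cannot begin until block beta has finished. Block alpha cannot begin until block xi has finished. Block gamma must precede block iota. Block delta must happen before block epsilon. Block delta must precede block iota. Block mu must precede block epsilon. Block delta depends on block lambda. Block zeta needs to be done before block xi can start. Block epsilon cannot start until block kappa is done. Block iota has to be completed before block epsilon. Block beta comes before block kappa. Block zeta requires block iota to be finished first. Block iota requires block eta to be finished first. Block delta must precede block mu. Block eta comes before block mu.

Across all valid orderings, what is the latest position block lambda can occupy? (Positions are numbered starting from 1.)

The blocks that are forced after block lambda, directly or by a chain of constraints, are block iota, block zeta, block alpha, block delta, block xi, block kappa, block beta, block mu, block epsilon. That's 9 blocks.
With 9 mandatory successors out of 12 blocks total, the latest slot for block lambda is 12−9 = 3, and it's reachable by doing all non-successors before block lambda.

3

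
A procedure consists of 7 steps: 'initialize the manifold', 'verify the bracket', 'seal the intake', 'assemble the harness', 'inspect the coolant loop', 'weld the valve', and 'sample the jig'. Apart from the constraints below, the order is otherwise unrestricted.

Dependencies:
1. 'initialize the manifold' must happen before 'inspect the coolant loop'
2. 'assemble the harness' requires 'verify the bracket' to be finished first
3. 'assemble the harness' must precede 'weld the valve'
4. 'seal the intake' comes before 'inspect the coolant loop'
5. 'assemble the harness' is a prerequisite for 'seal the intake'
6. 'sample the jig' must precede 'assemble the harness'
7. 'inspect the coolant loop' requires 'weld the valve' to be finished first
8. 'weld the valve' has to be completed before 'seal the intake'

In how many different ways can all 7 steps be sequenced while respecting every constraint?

The steps with no prerequisites are 'initialize the manifold', 'verify the bracket', 'sample the jig'; any of them can be placed first.
Counting all ways to extend the partial order to a total order gives 12.

12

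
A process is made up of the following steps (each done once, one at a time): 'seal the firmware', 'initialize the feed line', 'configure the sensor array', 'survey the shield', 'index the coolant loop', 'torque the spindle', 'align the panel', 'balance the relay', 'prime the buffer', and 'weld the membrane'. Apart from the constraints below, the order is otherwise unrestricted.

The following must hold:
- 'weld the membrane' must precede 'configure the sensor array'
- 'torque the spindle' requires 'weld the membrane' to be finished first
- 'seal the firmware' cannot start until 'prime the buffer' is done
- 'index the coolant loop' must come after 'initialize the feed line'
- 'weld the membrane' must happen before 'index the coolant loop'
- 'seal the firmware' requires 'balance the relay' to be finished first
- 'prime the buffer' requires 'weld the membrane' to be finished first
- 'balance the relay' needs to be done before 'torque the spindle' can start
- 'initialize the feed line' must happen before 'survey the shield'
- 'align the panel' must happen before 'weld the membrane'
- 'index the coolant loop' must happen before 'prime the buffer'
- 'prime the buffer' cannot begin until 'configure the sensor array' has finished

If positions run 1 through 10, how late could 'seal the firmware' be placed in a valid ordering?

10

No constraint forces any step after 'seal the firmware', so it can be placed last, in position 10.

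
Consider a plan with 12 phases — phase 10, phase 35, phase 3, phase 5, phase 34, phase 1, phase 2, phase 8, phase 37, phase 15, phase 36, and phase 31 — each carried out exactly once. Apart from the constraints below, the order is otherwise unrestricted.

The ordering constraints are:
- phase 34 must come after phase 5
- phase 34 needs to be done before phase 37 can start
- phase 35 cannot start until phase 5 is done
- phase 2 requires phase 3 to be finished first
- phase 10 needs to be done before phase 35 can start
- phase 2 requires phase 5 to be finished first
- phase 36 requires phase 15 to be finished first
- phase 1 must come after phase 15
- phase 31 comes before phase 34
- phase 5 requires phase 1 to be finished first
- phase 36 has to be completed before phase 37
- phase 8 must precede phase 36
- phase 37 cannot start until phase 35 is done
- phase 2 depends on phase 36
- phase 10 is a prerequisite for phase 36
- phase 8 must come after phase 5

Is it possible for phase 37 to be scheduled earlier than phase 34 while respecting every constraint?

The constraints give a chain phase 34 → phase 37, which forces phase 34 before phase 37.
So no valid ordering can have phase 37 before phase 34.

No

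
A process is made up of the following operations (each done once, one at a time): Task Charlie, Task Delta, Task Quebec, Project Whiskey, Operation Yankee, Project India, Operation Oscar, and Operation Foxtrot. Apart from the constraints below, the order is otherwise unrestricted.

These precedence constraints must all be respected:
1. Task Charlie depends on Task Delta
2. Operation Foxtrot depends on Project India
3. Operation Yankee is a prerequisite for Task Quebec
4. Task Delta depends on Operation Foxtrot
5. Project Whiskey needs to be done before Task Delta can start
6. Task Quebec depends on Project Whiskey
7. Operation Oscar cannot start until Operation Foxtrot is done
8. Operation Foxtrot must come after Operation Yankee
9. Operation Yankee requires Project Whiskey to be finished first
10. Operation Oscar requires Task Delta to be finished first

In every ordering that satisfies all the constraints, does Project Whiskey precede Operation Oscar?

Tracing the constraints gives a chain: Project Whiskey → Task Delta → Operation Oscar.
Hence Project Whiskey necessarily comes before Operation Oscar.

Yes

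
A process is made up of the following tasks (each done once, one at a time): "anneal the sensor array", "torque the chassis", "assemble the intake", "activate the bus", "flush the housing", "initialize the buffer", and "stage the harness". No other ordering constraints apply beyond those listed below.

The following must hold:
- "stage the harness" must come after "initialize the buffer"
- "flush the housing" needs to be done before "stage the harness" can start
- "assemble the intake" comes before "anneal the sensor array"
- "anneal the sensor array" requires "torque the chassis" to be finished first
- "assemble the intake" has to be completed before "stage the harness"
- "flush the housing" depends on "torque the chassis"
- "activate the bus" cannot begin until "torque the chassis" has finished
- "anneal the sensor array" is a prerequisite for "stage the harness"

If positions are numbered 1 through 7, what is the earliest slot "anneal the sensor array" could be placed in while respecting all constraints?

3

Working backwards through the constraints from "anneal the sensor array", its full set of required predecessors is "torque the chassis", "assemble the intake" — 2 of them.
So at minimum 2 tasks come before "anneal the sensor array", putting "anneal the sensor array" no earlier than position 3. That position is achievable by scheduling exactly those predecessors first.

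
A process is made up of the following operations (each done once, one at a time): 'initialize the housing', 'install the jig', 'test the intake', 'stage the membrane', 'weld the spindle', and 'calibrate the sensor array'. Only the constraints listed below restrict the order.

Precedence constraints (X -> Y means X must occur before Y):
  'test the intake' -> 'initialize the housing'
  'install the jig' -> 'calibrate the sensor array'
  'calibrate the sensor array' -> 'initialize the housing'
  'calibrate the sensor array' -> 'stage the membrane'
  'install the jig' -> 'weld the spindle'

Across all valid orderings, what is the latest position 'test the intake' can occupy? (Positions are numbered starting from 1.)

The only operation forced after 'test the intake' (directly or by a chain) is 'initialize the housing'.
So at least 1 operation follows 'test the intake', putting 'test the intake' no later than position 5. That position is achievable by scheduling everything else first.

5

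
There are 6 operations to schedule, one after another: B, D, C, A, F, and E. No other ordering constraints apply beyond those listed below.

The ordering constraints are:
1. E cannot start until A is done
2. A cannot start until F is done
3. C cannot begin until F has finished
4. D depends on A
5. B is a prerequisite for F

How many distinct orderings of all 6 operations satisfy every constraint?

B is the only operation with nothing required before it, so every ordering starts there.
Enumerating by repeatedly choosing an available operation (one whose prerequisites are all placed) gives 8 distinct complete orderings.

8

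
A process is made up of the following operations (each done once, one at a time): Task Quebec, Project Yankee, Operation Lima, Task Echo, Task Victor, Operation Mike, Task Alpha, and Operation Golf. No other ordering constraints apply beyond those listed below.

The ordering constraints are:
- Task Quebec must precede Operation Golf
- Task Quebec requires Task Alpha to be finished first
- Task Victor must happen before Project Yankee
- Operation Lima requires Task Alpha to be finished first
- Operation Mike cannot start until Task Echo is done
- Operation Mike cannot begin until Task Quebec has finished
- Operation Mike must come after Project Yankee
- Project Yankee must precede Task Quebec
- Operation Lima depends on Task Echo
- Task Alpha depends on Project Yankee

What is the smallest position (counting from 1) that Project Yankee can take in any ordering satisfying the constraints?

2

Working backwards through the constraints from Project Yankee, its only required predecessor is Task Victor.
So at minimum 1 operation comes before Project Yankee, putting Project Yankee no earlier than position 2. That position is achievable by scheduling exactly that predecessor first.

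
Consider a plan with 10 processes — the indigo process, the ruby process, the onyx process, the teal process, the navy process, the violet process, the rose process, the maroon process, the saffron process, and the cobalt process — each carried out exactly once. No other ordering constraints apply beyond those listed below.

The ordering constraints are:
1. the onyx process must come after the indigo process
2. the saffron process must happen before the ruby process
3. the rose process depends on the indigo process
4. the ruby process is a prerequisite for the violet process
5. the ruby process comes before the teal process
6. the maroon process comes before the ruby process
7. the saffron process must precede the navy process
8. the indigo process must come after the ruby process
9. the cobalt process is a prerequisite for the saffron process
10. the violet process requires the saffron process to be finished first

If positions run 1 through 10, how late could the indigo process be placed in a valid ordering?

Every process that must follow the indigo process has to come after it. Tracing all chains starting from the indigo process, those processes are: the onyx process, the rose process — 2 in total.
With 2 mandatory successors out of 10 processes total, the latest slot for the indigo process is 10−2 = 8, and it's reachable by doing all non-successors before the indigo process.

8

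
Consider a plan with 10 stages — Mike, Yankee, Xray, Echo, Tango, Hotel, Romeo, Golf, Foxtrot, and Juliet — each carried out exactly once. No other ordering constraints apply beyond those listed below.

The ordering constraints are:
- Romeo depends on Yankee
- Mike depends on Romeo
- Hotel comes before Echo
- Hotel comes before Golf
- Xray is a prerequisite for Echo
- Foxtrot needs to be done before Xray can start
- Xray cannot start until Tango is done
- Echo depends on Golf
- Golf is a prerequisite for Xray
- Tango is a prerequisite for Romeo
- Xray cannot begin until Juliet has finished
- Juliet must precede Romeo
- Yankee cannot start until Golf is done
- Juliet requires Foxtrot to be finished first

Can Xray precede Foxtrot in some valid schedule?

No

The constraints give a chain Foxtrot → Xray, which forces Foxtrot before Xray.
So no valid ordering can have Xray before Foxtrot.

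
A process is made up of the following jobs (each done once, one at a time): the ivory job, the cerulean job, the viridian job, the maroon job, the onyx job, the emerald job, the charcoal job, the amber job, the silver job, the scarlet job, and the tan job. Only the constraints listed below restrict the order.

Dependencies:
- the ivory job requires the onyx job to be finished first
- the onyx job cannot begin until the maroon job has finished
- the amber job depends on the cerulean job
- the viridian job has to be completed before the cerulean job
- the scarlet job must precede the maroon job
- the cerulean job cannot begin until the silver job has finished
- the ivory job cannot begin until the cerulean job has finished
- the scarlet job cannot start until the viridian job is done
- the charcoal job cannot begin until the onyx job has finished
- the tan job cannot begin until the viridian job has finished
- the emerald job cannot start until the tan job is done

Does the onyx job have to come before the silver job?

Nothing in the constraints links the onyx job and the silver job; they are unordered relative to each other.
So the onyx job can come before the silver job or after — it is not forced.

No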